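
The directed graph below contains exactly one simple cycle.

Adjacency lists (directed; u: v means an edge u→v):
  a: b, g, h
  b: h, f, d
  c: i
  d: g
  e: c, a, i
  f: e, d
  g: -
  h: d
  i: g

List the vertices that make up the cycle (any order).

a, b, e, f

DFS with gray/black marking from f:
f gray
  e gray
    c gray
      i gray
        g gray
        g black
      i black
    c black
    a gray
      b gray
        h gray
          d gray
            d→g: g black — skip
          d black
        h black
        b→f: f is gray → back edge
Back edge closes the cycle f → e → a → b → f; its vertices are {a, b, e, f}.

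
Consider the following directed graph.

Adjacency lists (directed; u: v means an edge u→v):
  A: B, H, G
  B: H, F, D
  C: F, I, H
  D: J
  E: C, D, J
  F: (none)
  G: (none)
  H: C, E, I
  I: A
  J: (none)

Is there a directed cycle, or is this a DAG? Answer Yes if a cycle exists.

Yes

DFS with white/gray/black marking, starting from H:
H gray
  C gray
    F gray
    F black
    I gray
      A gray
        B gray
          B→H: H is gray → back edge
Back edge found, so a cycle exists: H → C → I → A → B → H.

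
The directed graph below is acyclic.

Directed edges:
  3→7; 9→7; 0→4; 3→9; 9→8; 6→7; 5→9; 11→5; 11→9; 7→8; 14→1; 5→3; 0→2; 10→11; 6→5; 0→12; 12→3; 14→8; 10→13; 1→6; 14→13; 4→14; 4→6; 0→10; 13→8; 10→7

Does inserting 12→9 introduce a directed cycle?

No

Adding 12→9 creates a cycle iff 9 can already reach 12.
Explore from 9: no path reaches 12. The graph stays acyclic.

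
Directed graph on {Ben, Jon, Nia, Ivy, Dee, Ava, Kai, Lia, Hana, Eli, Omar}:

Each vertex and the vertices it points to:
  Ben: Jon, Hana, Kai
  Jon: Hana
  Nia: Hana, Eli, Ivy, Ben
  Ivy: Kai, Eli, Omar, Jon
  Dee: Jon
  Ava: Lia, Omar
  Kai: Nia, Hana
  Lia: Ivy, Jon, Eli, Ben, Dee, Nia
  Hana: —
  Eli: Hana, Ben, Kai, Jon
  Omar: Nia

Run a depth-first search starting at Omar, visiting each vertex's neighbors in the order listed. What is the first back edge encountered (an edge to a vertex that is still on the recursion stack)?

Kai->Nia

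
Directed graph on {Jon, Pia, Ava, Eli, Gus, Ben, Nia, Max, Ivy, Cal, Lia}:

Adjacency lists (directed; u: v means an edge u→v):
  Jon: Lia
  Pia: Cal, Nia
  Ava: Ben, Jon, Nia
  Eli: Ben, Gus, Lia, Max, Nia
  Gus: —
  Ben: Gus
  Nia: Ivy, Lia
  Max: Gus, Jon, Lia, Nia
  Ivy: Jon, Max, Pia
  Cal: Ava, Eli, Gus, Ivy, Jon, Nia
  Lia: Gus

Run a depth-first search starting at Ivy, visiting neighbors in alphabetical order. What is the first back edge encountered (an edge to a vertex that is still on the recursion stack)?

DFS from Ivy (visiting neighbors in alphabetical order); mark gray on enter, black on exit:
Ivy gray
  Jon gray
    Lia gray
      Gus gray
      Gus black
    Lia black
  Jon black
  Max gray
    Max→Gus: Gus black — skip
    Max→Jon: Jon black — skip
    Max→Lia: Lia black — skip
    Nia gray
      Nia→Ivy: Ivy is gray → back edge
First back edge: Nia → Ivy.

Nia→Ivy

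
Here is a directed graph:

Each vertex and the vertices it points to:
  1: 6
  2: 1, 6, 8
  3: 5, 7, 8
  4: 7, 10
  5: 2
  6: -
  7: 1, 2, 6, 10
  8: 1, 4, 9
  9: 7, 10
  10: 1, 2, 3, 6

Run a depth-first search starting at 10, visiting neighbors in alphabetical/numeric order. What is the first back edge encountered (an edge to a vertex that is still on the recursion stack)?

7->2

DFS from 10 (visiting neighbors in alphabetical/numeric order); mark gray on enter, black on exit:
10 gray
  1 gray
    6 gray
    6 black
  1 black
  2 gray
    2→1: 1 black — skip
    2→6: 6 black — skip
    8 gray
      8→1: 1 black — skip
      4 gray
        7 gray
          7→1: 1 black — skip
          7→2: 2 is gray → back edge
First back edge: 7 → 2.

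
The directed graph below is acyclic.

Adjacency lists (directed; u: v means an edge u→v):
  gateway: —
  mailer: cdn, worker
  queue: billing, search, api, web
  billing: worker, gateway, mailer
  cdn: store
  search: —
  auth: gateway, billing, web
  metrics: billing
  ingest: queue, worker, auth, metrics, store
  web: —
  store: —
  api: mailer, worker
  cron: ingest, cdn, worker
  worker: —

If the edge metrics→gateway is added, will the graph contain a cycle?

No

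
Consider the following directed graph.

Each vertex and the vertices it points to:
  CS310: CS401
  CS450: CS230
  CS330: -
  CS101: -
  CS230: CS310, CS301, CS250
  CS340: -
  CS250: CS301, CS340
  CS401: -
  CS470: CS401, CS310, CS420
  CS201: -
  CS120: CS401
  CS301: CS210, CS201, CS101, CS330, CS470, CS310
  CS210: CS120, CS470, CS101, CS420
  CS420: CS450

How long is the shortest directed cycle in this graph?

For each vertex v, BFS finds the shortest path from v back to v.
The shortest such closed walk is CS450 → CS230 → CS301 → CS470 → CS420 → CS450, length 5.

5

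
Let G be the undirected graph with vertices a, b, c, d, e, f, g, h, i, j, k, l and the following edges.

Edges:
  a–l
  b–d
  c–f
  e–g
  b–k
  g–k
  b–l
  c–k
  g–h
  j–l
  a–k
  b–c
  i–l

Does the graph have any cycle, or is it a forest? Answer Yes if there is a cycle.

DFS, tracking each vertex's parent; an edge to a visited non-parent vertex closes a cycle.
Start from j:
visit j (parent –)
  visit l (parent j)
    visit b (parent l)
      b–l: parent, skip
      visit d (parent b)
        d–b: parent, skip
      visit k (parent b)
        visit c (parent k)
          c–k: parent, skip
          visit f (parent c)
            f–c: parent, skip
          c–b: b visited and ≠ parent → cycle
Cycle: b – k – c – b.

Yes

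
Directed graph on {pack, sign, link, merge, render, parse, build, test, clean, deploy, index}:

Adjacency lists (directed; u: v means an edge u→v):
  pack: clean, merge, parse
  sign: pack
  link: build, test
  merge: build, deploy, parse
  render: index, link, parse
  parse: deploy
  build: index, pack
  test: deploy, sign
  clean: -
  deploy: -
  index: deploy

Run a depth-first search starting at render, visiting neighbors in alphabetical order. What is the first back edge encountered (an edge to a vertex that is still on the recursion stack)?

merge->build

DFS from render (visiting neighbors in alphabetical order); mark gray on enter, black on exit:
render gray
  index gray
    deploy gray
    deploy black
  index black
  link gray
    build gray
      build→index: index black — skip
      pack gray
        clean gray
        clean black
        merge gray
          merge→build: build is gray → back edge
First back edge: merge → build.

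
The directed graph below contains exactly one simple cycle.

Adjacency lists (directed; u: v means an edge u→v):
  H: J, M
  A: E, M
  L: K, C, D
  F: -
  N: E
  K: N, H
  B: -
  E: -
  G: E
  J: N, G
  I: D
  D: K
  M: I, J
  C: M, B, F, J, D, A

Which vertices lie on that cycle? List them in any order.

D, H, I, K, M

DFS with gray/black marking from K:
K gray
  N gray
    E gray
    E black
  N black
  H gray
    J gray
      J→N: N black — skip
      G gray
        G→E: E black — skip
      G black
    J black
    M gray
      I gray
        D gray
          D→K: K is gray → back edge
Back edge closes the cycle K → H → M → I → D → K; its vertices are {D, H, I, K, M}.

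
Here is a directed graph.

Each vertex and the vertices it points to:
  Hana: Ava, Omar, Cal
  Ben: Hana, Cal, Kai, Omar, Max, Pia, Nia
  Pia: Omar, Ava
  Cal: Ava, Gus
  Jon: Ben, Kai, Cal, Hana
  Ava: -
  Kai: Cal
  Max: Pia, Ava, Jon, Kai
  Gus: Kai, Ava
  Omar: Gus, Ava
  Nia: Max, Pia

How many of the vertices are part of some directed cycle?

A vertex is on a directed cycle iff it belongs to a strongly connected component of size ≥ 2 (or has a self-loop).
The vertices on cycles are {Ben, Cal, Gus, Jon, Kai, Max, Nia} — 7 in total.

7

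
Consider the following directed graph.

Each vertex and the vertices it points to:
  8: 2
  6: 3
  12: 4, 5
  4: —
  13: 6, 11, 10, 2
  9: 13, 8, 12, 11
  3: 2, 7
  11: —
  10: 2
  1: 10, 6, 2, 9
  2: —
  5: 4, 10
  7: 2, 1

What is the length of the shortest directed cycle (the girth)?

For each vertex v, BFS finds the shortest path from v back to v.
The shortest such closed walk is 7 → 1 → 6 → 3 → 7, length 4.

4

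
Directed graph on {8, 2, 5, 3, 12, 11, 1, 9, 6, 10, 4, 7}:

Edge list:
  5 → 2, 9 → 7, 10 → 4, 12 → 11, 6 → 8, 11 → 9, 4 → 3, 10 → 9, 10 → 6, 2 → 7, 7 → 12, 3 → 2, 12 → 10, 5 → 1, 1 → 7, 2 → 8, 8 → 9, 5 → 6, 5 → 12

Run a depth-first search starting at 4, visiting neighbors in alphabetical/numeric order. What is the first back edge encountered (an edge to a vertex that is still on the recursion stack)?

DFS from 4 (visiting neighbors in alphabetical/numeric order); mark gray on enter, black on exit:
4 gray
  3 gray
    2 gray
      7 gray
        12 gray
          10 gray
            10→4: 4 is gray → back edge
First back edge: 10 → 4.

10->4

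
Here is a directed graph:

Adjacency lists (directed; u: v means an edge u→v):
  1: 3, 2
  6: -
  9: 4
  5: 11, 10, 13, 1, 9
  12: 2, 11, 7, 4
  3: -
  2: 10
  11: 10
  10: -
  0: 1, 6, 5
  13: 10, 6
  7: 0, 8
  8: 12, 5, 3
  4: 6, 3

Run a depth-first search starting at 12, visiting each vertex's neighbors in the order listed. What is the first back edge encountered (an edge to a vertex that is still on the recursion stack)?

DFS from 12 (visiting each vertex's neighbors in the order listed); mark gray on enter, black on exit:
12 gray
  2 gray
    10 gray
    10 black
  2 black
  11 gray
    11→10: 10 black — skip
  11 black
  7 gray
    0 gray
      1 gray
        3 gray
        3 black
        1→2: 2 black — skip
      1 black
      6 gray
      6 black
      5 gray
        5→11: 11 black — skip
        5→10: 10 black — skip
        13 gray
          13→10: 10 black — skip
          13→6: 6 black — skip
        13 black
        5→1: 1 black — skip
        9 gray
          4 gray
            4→6: 6 black — skip
            4→3: 3 black — skip
          4 black
        9 black
      5 black
    0 black
    8 gray
      8→12: 12 is gray → back edge
First back edge: 8 → 12.

8->12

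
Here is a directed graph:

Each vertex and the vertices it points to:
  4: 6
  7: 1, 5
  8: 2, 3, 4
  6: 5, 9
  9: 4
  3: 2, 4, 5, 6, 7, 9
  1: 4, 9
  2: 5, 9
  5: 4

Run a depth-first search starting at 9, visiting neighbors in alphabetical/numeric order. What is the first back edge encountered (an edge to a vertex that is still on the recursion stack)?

DFS from 9 (visiting neighbors in alphabetical/numeric order); mark gray on enter, black on exit:
9 gray
  4 gray
    6 gray
      5 gray
        5→4: 4 is gray → back edge
First back edge: 5 → 4.

5→4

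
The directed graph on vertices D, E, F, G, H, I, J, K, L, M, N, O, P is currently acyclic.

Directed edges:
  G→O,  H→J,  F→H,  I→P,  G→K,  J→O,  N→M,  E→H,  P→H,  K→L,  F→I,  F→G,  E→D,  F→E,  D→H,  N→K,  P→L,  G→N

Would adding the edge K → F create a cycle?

Yes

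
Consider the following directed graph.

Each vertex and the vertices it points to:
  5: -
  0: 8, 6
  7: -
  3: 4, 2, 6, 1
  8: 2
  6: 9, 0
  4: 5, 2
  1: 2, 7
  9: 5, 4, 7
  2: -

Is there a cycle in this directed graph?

Yes

DFS with white/gray/black marking, starting from 6:
6 gray
  9 gray
    5 gray
    5 black
    4 gray
      4→5: 5 black — skip
      2 gray
      2 black
    4 black
    7 gray
    7 black
  9 black
  0 gray
    8 gray
      8→2: 2 black — skip
    8 black
    0→6: 6 is gray → back edge
Back edge found, so a cycle exists: 6 → 0 → 6.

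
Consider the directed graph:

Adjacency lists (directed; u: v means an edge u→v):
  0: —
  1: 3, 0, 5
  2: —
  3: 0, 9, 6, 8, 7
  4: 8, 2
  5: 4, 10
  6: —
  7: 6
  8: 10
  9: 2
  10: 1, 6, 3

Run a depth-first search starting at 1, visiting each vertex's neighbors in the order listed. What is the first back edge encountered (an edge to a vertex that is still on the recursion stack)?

DFS from 1 (visiting each vertex's neighbors in the order listed); mark gray on enter, black on exit:
1 gray
  3 gray
    0 gray
    0 black
    9 gray
      2 gray
      2 black
    9 black
    6 gray
    6 black
    8 gray
      10 gray
        10→1: 1 is gray → back edge
First back edge: 10 → 1.

10->1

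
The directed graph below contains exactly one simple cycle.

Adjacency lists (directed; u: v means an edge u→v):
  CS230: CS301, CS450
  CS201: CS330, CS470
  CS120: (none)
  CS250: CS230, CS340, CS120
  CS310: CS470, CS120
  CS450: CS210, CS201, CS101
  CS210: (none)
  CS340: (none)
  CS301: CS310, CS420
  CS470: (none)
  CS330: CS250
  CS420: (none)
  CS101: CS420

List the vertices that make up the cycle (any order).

CS201, CS230, CS250, CS330, CS450

DFS with gray/black marking from CS250:
CS250 gray
  CS230 gray
    CS301 gray
      CS310 gray
        CS470 gray
        CS470 black
        CS120 gray
        CS120 black
      CS310 black
      CS420 gray
      CS420 black
    CS301 black
    CS450 gray
      CS210 gray
      CS210 black
      CS201 gray
        CS330 gray
          CS330→CS250: CS250 is gray → back edge
Back edge closes the cycle CS250 → CS230 → CS450 → CS201 → CS330 → CS250; its vertices are {CS201, CS230, CS250, CS330, CS450}.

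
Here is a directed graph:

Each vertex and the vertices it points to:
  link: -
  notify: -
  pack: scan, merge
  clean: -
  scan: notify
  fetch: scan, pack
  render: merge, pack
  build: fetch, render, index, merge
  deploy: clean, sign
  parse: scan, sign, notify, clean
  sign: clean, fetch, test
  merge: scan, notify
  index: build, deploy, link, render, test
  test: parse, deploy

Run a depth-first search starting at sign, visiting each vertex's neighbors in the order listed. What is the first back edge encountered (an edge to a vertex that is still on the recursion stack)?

parse→sign

DFS from sign (visiting each vertex's neighbors in the order listed); mark gray on enter, black on exit:
sign gray
  clean gray
  clean black
  fetch gray
    scan gray
      notify gray
      notify black
    scan black
    pack gray
      pack→scan: scan black — skip
      merge gray
        merge→scan: scan black — skip
        merge→notify: notify black — skip
      merge black
    pack black
  fetch black
  test gray
    parse gray
      parse→scan: scan black — skip
      parse→sign: sign is gray → back edge
First back edge: parse → sign.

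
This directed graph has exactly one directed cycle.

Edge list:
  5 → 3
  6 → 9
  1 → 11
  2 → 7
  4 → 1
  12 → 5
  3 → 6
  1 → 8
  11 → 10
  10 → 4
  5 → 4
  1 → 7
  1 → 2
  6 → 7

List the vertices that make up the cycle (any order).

1, 4, 10, 11

DFS with gray/black marking from 4:
4 gray
  1 gray
    2 gray
      7 gray
      7 black
    2 black
    8 gray
    8 black
    1→7: 7 black — skip
    11 gray
      10 gray
        10→4: 4 is gray → back edge
Back edge closes the cycle 4 → 1 → 11 → 10 → 4; its vertices are {1, 4, 10, 11}.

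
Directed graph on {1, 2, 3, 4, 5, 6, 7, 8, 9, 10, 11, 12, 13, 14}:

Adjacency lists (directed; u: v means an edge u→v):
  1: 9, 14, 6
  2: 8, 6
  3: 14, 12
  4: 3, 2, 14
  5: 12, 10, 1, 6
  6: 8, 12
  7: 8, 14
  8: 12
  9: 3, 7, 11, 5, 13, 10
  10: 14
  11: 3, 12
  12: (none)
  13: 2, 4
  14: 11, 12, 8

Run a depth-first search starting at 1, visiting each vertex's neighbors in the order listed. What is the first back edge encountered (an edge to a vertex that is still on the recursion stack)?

11->3

DFS from 1 (visiting each vertex's neighbors in the order listed); mark gray on enter, black on exit:
1 gray
  9 gray
    3 gray
      14 gray
        11 gray
          11→3: 3 is gray → back edge
First back edge: 11 → 3.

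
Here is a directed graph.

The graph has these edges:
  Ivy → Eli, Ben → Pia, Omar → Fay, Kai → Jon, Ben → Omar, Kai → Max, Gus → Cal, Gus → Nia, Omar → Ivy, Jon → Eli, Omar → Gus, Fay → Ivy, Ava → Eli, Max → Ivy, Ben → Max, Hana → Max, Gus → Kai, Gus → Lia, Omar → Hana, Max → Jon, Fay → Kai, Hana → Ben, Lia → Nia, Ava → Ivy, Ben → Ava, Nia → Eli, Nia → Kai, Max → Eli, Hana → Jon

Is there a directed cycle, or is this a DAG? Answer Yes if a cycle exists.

Yes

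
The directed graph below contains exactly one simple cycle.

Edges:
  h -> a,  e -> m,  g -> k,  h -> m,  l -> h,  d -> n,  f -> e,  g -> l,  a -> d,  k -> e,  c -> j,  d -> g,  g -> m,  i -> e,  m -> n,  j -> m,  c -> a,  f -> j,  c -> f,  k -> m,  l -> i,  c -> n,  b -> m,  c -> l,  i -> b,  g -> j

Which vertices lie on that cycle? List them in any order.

a, d, g, h, l

DFS with gray/black marking from l:
l gray
  h gray
    a gray
      d gray
        n gray
        n black
        g gray
          m gray
            m→n: n black — skip
          m black
          j gray
            j→m: m black — skip
          j black
          k gray
            k→m: m black — skip
            e gray
              e→m: m black — skip
            e black
          k black
          g→l: l is gray → back edge
Back edge closes the cycle l → h → a → d → g → l; its vertices are {a, d, g, h, l}.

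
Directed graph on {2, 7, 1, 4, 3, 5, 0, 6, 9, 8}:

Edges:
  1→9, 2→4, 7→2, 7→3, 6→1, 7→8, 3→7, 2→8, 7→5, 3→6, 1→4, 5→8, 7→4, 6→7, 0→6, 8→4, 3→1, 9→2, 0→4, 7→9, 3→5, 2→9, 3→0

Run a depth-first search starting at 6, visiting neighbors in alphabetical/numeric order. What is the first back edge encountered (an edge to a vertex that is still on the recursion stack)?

DFS from 6 (visiting neighbors in alphabetical/numeric order); mark gray on enter, black on exit:
6 gray
  1 gray
    4 gray
    4 black
    9 gray
      2 gray
        2→4: 4 black — skip
        8 gray
          8→4: 4 black — skip
        8 black
        2→9: 9 is gray → back edge
First back edge: 2 → 9.

2→9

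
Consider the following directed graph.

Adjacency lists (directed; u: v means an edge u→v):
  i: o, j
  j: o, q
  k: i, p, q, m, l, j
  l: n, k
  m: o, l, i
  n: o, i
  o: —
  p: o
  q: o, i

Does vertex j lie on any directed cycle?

Yes

j is on a cycle iff j can reach itself via ≥1 edge.
j → q → i → j — yes.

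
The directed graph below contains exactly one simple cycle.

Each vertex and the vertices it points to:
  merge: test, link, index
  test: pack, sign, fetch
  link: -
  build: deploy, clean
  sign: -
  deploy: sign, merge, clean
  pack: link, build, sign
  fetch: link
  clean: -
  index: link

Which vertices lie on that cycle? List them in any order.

pack, test, build, merge, deploy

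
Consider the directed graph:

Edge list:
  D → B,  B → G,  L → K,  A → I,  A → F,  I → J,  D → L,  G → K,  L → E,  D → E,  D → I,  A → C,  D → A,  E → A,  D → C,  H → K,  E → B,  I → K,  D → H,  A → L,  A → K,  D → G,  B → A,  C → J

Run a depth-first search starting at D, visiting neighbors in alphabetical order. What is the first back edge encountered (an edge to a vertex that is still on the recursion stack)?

E->A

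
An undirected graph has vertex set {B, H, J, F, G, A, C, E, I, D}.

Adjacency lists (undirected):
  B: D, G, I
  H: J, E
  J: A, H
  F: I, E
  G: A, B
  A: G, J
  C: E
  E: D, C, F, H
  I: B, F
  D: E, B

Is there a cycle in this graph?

Yes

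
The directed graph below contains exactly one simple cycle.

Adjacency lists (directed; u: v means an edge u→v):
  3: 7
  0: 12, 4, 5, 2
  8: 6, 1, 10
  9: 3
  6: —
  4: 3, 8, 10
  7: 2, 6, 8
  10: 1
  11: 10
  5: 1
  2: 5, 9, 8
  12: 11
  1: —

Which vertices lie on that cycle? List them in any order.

DFS with gray/black marking from 2:
2 gray
  5 gray
    1 gray
    1 black
  5 black
  9 gray
    3 gray
      7 gray
        7→2: 2 is gray → back edge
Back edge closes the cycle 2 → 9 → 3 → 7 → 2; its vertices are {2, 3, 7, 9}.

2, 3, 7, 9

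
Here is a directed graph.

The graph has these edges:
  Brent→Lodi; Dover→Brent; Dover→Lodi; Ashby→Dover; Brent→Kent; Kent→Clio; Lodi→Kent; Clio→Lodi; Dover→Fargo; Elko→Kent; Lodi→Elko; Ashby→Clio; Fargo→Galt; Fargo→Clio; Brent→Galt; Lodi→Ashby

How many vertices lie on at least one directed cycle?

A vertex is on a directed cycle iff it belongs to a strongly connected component of size ≥ 2 (or has a self-loop).
The vertices on cycles are {Clio, Elko, Kent, Lodi, Ashby, Brent, Dover, Fargo} — 8 in total.

8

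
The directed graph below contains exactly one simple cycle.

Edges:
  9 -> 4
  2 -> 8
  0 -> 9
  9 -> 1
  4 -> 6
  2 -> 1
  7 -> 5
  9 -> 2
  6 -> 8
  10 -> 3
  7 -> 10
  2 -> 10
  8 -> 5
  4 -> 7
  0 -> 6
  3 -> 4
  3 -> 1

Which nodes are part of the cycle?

3, 4, 7, 10

DFS with gray/black marking from 4:
4 gray
  6 gray
    8 gray
      5 gray
      5 black
    8 black
  6 black
  7 gray
    7→5: 5 black — skip
    10 gray
      3 gray
        1 gray
        1 black
        3→4: 4 is gray → back edge
Back edge closes the cycle 4 → 7 → 10 → 3 → 4; its vertices are {3, 4, 7, 10}.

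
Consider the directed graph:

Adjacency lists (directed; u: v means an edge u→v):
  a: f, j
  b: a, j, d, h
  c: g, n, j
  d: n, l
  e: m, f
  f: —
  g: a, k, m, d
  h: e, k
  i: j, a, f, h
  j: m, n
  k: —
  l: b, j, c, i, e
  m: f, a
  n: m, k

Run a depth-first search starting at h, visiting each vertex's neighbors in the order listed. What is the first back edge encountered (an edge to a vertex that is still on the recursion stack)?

j->m

DFS from h (visiting each vertex's neighbors in the order listed); mark gray on enter, black on exit:
h gray
  e gray
    m gray
      f gray
      f black
      a gray
        a→f: f black — skip
        j gray
          j→m: m is gray → back edge
First back edge: j → m.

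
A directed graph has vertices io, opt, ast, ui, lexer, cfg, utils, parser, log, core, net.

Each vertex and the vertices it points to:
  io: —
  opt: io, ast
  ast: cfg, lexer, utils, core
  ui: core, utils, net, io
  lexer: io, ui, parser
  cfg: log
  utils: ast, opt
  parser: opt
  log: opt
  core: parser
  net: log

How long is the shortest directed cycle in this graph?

For each vertex v, BFS finds the shortest path from v back to v.
The shortest such closed walk is utils → ast → utils, length 2.

2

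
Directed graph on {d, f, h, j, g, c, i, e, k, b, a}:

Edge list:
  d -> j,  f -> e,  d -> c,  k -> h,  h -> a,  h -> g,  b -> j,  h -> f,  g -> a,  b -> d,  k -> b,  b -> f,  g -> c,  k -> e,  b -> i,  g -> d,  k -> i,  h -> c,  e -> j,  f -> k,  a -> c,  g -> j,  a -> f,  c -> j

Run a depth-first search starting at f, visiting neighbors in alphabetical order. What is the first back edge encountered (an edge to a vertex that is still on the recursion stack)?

b->f

DFS from f (visiting neighbors in alphabetical order); mark gray on enter, black on exit:
f gray
  e gray
    j gray
    j black
  e black
  k gray
    b gray
      d gray
        c gray
          c→j: j black — skip
        c black
        d→j: j black — skip
      d black
      b→f: f is gray → back edge
First back edge: b → f.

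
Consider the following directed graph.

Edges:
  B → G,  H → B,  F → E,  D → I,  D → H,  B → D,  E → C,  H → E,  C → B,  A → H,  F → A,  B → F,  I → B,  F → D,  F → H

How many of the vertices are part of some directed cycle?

8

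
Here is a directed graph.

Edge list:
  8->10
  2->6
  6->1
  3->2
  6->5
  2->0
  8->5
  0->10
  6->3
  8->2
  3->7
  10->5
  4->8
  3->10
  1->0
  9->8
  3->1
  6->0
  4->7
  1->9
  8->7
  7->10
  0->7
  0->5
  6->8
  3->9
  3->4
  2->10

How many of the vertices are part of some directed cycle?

7

A vertex is on a directed cycle iff it belongs to a strongly connected component of size ≥ 2 (or has a self-loop).
The vertices on cycles are {1, 2, 3, 4, 6, 8, 9} — 7 in total.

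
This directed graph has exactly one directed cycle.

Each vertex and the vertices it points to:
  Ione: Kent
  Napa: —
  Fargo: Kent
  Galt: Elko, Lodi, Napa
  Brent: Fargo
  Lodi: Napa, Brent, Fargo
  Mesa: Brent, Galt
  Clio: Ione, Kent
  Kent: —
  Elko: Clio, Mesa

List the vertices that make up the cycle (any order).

Elko, Galt, Mesa

DFS with gray/black marking from Elko:
Elko gray
  Clio gray
    Ione gray
      Kent gray
      Kent black
    Ione black
    Clio→Kent: Kent black — skip
  Clio black
  Mesa gray
    Brent gray
      Fargo gray
        Fargo→Kent: Kent black — skip
      Fargo black
    Brent black
    Galt gray
      Galt→Elko: Elko is gray → back edge
Back edge closes the cycle Elko → Mesa → Galt → Elko; its vertices are {Elko, Galt, Mesa}.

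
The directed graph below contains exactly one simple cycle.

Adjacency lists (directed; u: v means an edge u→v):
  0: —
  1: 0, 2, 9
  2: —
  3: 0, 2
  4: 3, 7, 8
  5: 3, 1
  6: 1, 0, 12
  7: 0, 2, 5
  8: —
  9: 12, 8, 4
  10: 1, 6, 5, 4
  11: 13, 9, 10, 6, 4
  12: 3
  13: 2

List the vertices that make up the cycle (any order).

DFS with gray/black marking from 9:
9 gray
  12 gray
    3 gray
      0 gray
      0 black
      2 gray
      2 black
    3 black
  12 black
  8 gray
  8 black
  4 gray
    4→3: 3 black — skip
    7 gray
      7→0: 0 black — skip
      7→2: 2 black — skip
      5 gray
        5→3: 3 black — skip
        1 gray
          1→0: 0 black — skip
          1→2: 2 black — skip
          1→9: 9 is gray → back edge
Back edge closes the cycle 9 → 4 → 7 → 5 → 1 → 9; its vertices are {1, 4, 5, 7, 9}.

1, 4, 5, 7, 9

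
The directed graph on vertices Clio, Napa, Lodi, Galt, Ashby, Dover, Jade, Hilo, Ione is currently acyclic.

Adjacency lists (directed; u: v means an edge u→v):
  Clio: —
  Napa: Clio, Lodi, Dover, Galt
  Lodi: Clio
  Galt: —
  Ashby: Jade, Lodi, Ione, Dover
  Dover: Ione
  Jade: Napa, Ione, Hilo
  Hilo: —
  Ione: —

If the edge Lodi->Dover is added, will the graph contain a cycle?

No

Adding Lodi→Dover creates a cycle iff Dover can already reach Lodi.
Explore from Dover: no path reaches Lodi. The graph stays acyclic.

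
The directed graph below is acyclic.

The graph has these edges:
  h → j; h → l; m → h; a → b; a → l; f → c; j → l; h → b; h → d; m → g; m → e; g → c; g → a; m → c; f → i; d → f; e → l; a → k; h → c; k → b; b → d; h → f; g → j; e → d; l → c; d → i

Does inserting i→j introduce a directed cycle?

Adding i→j creates a cycle iff j can already reach i.
Explore from j: no path reaches i. The graph stays acyclic.

No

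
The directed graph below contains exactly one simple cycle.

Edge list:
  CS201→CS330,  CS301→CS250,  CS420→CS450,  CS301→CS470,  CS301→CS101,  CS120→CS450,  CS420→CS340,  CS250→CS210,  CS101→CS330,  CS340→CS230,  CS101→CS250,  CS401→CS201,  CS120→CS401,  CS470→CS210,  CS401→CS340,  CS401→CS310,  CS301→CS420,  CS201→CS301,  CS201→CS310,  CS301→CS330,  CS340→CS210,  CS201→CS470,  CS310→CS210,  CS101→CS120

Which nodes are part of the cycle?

CS101, CS120, CS201, CS301, CS401

DFS with gray/black marking from CS201:
CS201 gray
  CS301 gray
    CS250 gray
      CS210 gray
      CS210 black
    CS250 black
    CS330 gray
    CS330 black
    CS101 gray
      CS120 gray
        CS401 gray
          CS401→CS201: CS201 is gray → back edge
Back edge closes the cycle CS201 → CS301 → CS101 → CS120 → CS401 → CS201; its vertices are {CS101, CS120, CS201, CS301, CS401}.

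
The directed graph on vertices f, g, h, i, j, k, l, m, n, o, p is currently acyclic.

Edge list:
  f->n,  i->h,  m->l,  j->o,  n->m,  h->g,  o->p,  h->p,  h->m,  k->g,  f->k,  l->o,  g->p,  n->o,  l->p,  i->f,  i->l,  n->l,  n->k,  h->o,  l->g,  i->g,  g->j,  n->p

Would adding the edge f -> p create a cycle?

No

Adding f→p creates a cycle iff p can already reach f.
Explore from p: no path reaches f. The graph stays acyclic.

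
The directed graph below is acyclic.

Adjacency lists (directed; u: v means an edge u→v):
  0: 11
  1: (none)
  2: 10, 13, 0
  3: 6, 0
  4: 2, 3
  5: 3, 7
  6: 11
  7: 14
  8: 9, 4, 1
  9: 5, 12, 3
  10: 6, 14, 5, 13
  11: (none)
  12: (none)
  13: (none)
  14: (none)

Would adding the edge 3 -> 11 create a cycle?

No

Adding 3→11 creates a cycle iff 11 can already reach 3.
Explore from 11: no path reaches 3. The graph stays acyclic.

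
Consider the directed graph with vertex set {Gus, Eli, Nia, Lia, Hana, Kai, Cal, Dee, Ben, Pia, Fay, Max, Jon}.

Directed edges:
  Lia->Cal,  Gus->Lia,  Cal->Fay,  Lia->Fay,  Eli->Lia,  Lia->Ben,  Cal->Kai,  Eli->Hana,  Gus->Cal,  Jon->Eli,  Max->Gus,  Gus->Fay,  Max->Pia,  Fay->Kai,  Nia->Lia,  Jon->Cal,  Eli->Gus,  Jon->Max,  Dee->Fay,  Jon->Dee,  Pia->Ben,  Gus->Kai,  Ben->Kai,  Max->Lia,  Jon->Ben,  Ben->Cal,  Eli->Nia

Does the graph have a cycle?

DFS with white/gray/black marking, starting from Hana:
Hana gray
Hana black
Gus gray
  Kai gray
  Kai black
  Lia gray
    Cal gray
      Cal→Kai: Kai black — skip
      Fay gray
        Fay→Kai: Kai black — skip
      Fay black
    Cal black
    Ben gray
      Ben→Cal: Cal black — skip
      Ben→Kai: Kai black — skip
    Ben black
    Lia→Fay: Fay black — skip
  Lia black
  Gus→Cal: Cal black — skip
  Gus→Fay: Fay black — skip
Gus black
Eli gray
  Eli→Lia: Lia black — skip
  Eli→Hana: Hana black — skip
  Nia gray
    Nia→Lia: Lia black — skip
  Nia black
  Eli→Gus: Gus black — skip
Eli black
Dee gray
  Dee→Fay: Fay black — skip
Dee black
Pia gray
  Pia→Ben: Ben black — skip
Pia black
Max gray
  Max→Gus: Gus black — skip
  Max→Pia: Pia black — skip
  Max→Lia: Lia black — skip
Max black
Jon gray
  Jon→Max: Max black — skip
  Jon→Dee: Dee black — skip
  Jon→Eli: Eli black — skip
  Jon→Ben: Ben black — skip
  Jon→Cal: Cal black — skip
Jon black
Every edge goes to a white or black vertex — no back edge, so the graph is acyclic.

No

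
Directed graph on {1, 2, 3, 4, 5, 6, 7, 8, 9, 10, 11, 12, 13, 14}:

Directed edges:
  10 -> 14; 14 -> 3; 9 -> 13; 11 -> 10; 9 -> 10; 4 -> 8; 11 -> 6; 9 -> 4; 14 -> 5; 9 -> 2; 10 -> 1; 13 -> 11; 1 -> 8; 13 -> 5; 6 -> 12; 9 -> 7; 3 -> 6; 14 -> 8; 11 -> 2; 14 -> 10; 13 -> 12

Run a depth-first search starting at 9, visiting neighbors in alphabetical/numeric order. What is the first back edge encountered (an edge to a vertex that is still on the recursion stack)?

DFS from 9 (visiting neighbors in alphabetical/numeric order); mark gray on enter, black on exit:
9 gray
  2 gray
  2 black
  4 gray
    8 gray
    8 black
  4 black
  7 gray
  7 black
  10 gray
    1 gray
      1→8: 8 black — skip
    1 black
    14 gray
      3 gray
        6 gray
          12 gray
          12 black
        6 black
      3 black
      5 gray
      5 black
      14→8: 8 black — skip
      14→10: 10 is gray → back edge
First back edge: 14 → 10.

14→10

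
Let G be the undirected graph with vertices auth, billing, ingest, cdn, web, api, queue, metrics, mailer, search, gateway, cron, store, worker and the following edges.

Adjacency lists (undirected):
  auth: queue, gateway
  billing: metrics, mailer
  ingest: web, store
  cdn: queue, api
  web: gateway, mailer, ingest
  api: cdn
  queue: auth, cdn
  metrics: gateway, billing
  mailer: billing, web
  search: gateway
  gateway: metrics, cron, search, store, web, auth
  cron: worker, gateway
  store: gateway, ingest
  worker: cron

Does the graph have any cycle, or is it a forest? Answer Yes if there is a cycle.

DFS, tracking each vertex's parent; an edge to a visited non-parent vertex closes a cycle.
Start from queue:
visit queue (parent –)
  visit auth (parent queue)
    auth–queue: parent, skip
    visit gateway (parent auth)
      visit metrics (parent gateway)
        metrics–gateway: parent, skip
        visit billing (parent metrics)
          billing–metrics: parent, skip
          visit mailer (parent billing)
            mailer–billing: parent, skip
            visit web (parent mailer)
              web–gateway: gateway visited and ≠ parent → cycle
Cycle: gateway – metrics – billing – mailer – web – gateway.

Yes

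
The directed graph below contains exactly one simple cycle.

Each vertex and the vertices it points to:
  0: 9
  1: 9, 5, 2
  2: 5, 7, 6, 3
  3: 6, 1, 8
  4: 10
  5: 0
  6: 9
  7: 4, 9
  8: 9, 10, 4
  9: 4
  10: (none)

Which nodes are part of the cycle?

1, 2, 3

DFS with gray/black marking from 1:
1 gray
  9 gray
    4 gray
      10 gray
      10 black
    4 black
  9 black
  5 gray
    0 gray
      0→9: 9 black — skip
    0 black
  5 black
  2 gray
    2→5: 5 black — skip
    7 gray
      7→4: 4 black — skip
      7→9: 9 black — skip
    7 black
    6 gray
      6→9: 9 black — skip
    6 black
    3 gray
      3→6: 6 black — skip
      3→1: 1 is gray → back edge
Back edge closes the cycle 1 → 2 → 3 → 1; its vertices are {1, 2, 3}.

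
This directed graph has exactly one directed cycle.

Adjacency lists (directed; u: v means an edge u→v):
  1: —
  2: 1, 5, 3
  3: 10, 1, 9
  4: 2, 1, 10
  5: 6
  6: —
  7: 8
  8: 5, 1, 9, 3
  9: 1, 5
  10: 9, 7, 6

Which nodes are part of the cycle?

DFS with gray/black marking from 10:
10 gray
  9 gray
    1 gray
    1 black
    5 gray
      6 gray
      6 black
    5 black
  9 black
  7 gray
    8 gray
      8→5: 5 black — skip
      8→1: 1 black — skip
      8→9: 9 black — skip
      3 gray
        3→10: 10 is gray → back edge
Back edge closes the cycle 10 → 7 → 8 → 3 → 10; its vertices are {3, 7, 8, 10}.

3, 7, 8, 10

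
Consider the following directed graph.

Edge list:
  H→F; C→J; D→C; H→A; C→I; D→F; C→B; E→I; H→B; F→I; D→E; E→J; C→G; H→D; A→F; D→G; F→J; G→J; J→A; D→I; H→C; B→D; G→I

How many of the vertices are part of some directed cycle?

6

A vertex is on a directed cycle iff it belongs to a strongly connected component of size ≥ 2 (or has a self-loop).
The vertices on cycles are {A, B, C, D, F, J} — 6 in total.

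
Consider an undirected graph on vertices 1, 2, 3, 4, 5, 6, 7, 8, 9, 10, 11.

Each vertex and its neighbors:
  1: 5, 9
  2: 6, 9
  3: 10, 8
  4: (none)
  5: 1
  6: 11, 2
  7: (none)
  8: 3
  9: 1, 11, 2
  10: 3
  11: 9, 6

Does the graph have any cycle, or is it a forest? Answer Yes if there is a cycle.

DFS, tracking each vertex's parent; an edge to a visited non-parent vertex closes a cycle.
Start from 7:
visit 7 (parent –)
visit 1 (parent –)
  visit 5 (parent 1)
    5–1: parent, skip
  visit 9 (parent 1)
    9–1: parent, skip
    visit 11 (parent 9)
      11–9: parent, skip
      visit 6 (parent 11)
        6–11: parent, skip
        visit 2 (parent 6)
          2–6: parent, skip
          2–9: 9 visited and ≠ parent → cycle
Cycle: 9 – 11 – 6 – 2 – 9.

Yes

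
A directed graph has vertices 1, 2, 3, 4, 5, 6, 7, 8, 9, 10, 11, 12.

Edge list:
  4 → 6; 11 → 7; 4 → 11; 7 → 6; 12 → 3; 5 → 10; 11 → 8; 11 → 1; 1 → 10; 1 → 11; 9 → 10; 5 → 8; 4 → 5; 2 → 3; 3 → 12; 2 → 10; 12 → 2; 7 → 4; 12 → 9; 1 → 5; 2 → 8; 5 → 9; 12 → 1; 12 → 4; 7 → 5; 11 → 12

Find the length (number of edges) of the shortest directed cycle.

For each vertex v, BFS finds the shortest path from v back to v.
The shortest such closed walk is 11 → 1 → 11, length 2.

2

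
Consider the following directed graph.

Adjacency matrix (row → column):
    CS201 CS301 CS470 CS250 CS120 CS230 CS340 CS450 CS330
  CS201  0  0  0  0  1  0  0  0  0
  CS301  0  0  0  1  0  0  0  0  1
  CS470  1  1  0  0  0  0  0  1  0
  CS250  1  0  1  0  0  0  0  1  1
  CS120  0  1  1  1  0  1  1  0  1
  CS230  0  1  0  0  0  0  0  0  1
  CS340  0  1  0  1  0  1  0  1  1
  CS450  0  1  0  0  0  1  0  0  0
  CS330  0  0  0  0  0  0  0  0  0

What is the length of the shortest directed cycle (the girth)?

3

For each vertex v, BFS finds the shortest path from v back to v.
The shortest such closed walk is CS120 → CS250 → CS201 → CS120, length 3.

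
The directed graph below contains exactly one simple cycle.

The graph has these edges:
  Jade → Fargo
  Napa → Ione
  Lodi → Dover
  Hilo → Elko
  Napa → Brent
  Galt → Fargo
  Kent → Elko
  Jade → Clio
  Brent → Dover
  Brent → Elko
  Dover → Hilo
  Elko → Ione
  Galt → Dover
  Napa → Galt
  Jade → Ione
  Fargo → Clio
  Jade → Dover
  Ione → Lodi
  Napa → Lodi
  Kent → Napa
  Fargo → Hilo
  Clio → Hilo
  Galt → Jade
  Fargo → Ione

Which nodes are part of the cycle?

Elko, Hilo, Ione, Lodi, Dover

DFS with gray/black marking from Lodi:
Lodi gray
  Dover gray
    Hilo gray
      Elko gray
        Ione gray
          Ione→Lodi: Lodi is gray → back edge
Back edge closes the cycle Lodi → Dover → Hilo → Elko → Ione → Lodi; its vertices are {Elko, Hilo, Ione, Lodi, Dover}.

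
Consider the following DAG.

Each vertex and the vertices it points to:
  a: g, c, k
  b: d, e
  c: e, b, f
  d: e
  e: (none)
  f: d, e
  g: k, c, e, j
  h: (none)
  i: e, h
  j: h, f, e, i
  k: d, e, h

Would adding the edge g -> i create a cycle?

No

Adding g→i creates a cycle iff i can already reach g.
Explore from i: no path reaches g. The graph stays acyclic.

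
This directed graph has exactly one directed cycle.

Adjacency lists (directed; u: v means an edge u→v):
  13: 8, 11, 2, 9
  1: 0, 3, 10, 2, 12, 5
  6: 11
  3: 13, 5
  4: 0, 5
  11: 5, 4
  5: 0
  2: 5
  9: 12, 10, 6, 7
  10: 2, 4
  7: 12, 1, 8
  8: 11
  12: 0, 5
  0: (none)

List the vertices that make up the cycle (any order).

1, 3, 7, 9, 13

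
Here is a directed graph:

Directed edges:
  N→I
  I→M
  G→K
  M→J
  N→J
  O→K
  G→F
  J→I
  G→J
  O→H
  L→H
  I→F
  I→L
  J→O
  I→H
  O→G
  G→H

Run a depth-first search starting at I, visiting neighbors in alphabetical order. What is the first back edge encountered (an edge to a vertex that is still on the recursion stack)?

DFS from I (visiting neighbors in alphabetical order); mark gray on enter, black on exit:
I gray
  F gray
  F black
  H gray
  H black
  L gray
    L→H: H black — skip
  L black
  M gray
    J gray
      J→I: I is gray → back edge
First back edge: J → I.

J→I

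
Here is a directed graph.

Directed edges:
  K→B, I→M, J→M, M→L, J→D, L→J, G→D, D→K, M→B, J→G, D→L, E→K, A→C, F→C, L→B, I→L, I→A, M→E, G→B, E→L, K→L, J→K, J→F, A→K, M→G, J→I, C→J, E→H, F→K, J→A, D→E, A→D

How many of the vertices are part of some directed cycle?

11

A vertex is on a directed cycle iff it belongs to a strongly connected component of size ≥ 2 (or has a self-loop).
The vertices on cycles are {A, C, D, E, F, G, I, J, K, L, M} — 11 in total.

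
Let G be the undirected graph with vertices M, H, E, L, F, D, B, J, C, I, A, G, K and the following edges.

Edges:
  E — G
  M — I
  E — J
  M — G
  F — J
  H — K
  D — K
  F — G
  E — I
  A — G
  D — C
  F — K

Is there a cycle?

Yes

DFS, tracking each vertex's parent; an edge to a visited non-parent vertex closes a cycle.
Start from F:
visit F (parent –)
  visit K (parent F)
    visit D (parent K)
      visit C (parent D)
        C–D: parent, skip
      D–K: parent, skip
    visit H (parent K)
      H–K: parent, skip
    K–F: parent, skip
  visit J (parent F)
    J–F: parent, skip
    visit E (parent J)
      visit I (parent E)
        I–E: parent, skip
        visit M (parent I)
          visit G (parent M)
            G–F: F visited and ≠ parent → cycle
Cycle: F – J – E – I – M – G – F.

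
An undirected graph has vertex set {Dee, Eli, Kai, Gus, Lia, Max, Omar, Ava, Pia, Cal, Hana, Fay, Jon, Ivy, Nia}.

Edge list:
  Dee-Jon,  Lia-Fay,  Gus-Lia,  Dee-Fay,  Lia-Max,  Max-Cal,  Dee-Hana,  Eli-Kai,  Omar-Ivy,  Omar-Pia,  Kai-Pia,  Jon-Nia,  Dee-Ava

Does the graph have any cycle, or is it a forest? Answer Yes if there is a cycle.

DFS, tracking each vertex's parent; an edge to a visited non-parent vertex closes a cycle.
Start from Omar:
visit Omar (parent –)
  visit Pia (parent Omar)
    Pia–Omar: parent, skip
    visit Kai (parent Pia)
      visit Eli (parent Kai)
        Eli–Kai: parent, skip
      Kai–Pia: parent, skip
  visit Ivy (parent Omar)
    Ivy–Omar: parent, skip
visit Dee (parent –)
  visit Ava (parent Dee)
    Ava–Dee: parent, skip
  visit Fay (parent Dee)
    Fay–Dee: parent, skip
    visit Lia (parent Fay)
      visit Gus (parent Lia)
        Gus–Lia: parent, skip
      visit Max (parent Lia)
        visit Cal (parent Max)
          Cal–Max: parent, skip
        Max–Lia: parent, skip
      Lia–Fay: parent, skip
  visit Hana (parent Dee)
    Hana–Dee: parent, skip
  visit Jon (parent Dee)
    Jon–Dee: parent, skip
    visit Nia (parent Jon)
      Nia–Jon: parent, skip
No non-parent visited neighbor found — the graph is a forest.

No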